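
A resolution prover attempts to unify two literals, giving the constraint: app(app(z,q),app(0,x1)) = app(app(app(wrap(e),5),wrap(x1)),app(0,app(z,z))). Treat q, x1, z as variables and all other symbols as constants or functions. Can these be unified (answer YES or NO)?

YES

Decompose app/2: app(z,q) = app(app(wrap(e),5),wrap(x1)),  app(0,x1) = app(0,app(z,z)).
Decompose app/2: z = app(wrap(e),5),  q = wrap(x1).
Bind z := app(wrap(e),5); substituting into the one remaining equation that mentions z gives: app(0,x1) = app(0,app(app(wrap(e),5),app(wrap(e),5))).
Bind q := wrap(x1); no other remaining equation mentions q.
Decompose app/2: 0 = 0,  x1 = app(app(wrap(e),5),app(wrap(e),5)).
Delete trivial equation 0 = 0.
Bind x1 := app(app(wrap(e),5),app(wrap(e),5)). Substituting into the earlier binding gives q := wrap(app(app(wrap(e),5),app(wrap(e),5))).
No equations remain and no clash or occurs-check failure arose, so a unifier exists.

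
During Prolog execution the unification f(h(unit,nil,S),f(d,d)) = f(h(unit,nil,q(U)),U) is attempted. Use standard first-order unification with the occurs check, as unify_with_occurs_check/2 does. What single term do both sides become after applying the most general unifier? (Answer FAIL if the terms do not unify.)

Decompose f/2: h(unit,nil,S) = h(unit,nil,q(U)),  f(d,d) = U.
Decompose h/3: unit = unit,  nil = nil,  S = q(U).
Delete trivial equation unit = unit.
Delete trivial equation nil = nil.
Bind S := q(U); no other remaining equation mentions S.
Bind U := f(d,d). Substituting into the earlier binding gives S := q(f(d,d)).
Applying the MGU to either side gives f(h(unit,nil,q(f(d,d))),f(d,d)).

f(h(unit,nil,q(f(d,d))),f(d,d))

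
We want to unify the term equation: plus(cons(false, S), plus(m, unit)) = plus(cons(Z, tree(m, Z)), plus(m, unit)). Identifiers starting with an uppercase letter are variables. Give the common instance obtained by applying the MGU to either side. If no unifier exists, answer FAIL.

Decompose plus/2: cons(false, S) = cons(Z, tree(m, Z)),  plus(m, unit) = plus(m, unit).
Decompose cons/2: false = Z,  S = tree(m, Z).
Bind Z := false; substituting into the one remaining equation that mentions Z gives: S = tree(m, false).
Bind S := tree(m, false); no other remaining equation mentions S.
Delete trivial equation plus(m, unit) = plus(m, unit).
Applying the MGU to either side gives plus(cons(false, tree(m, false)), plus(m, unit)).

plus(cons(false, tree(m, false)), plus(m, unit))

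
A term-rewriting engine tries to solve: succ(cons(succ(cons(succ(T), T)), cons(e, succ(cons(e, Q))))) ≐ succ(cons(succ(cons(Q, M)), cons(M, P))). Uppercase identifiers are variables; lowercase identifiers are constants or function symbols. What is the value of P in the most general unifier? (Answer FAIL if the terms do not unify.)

succ(cons(e, succ(e)))

Decompose succ/1: cons(succ(cons(succ(T), T)), cons(e, succ(cons(e, Q)))) ≐ cons(succ(cons(Q, M)), cons(M, P)).
Decompose cons/2: succ(cons(succ(T), T)) ≐ succ(cons(Q, M)),  cons(e, succ(cons(e, Q))) ≐ cons(M, P).
Decompose succ/1: cons(succ(T), T) ≐ cons(Q, M).
Decompose cons/2: succ(T) ≐ Q,  T ≐ M.
Bind Q := succ(T); substituting into the one remaining equation that mentions Q gives: cons(e, succ(cons(e, succ(T)))) ≐ cons(M, P).
Bind T := M; substituting into the remaining equation gives: cons(e, succ(cons(e, succ(M)))) ≐ cons(M, P). Substituting into the earlier binding gives Q := succ(M).
Decompose cons/2: e ≐ M,  succ(cons(e, succ(M))) ≐ P.
Bind M := e; substituting into the remaining equation gives: succ(cons(e, succ(e))) ≐ P. Substituting into the earlier bindings gives Q := succ(e), T := e.
Bind P := succ(cons(e, succ(e))).
MGU = { Q := succ(e), T := e, M := e, P := succ(cons(e, succ(e))) }, so P := succ(cons(e, succ(e))).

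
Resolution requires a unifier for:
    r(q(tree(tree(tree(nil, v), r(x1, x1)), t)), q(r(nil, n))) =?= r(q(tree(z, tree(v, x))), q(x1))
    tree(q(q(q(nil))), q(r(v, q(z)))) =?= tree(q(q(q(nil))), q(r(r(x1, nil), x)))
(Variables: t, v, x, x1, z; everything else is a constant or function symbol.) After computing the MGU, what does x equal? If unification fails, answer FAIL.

Decompose r/2: q(tree(tree(tree(nil, v), r(x1, x1)), t)) =?= q(tree(z, tree(v, x))),  q(r(nil, n)) =?= q(x1).
Decompose q/1: tree(tree(tree(nil, v), r(x1, x1)), t) =?= tree(z, tree(v, x)).
Decompose tree/2: tree(tree(nil, v), r(x1, x1)) =?= z,  t =?= tree(v, x).
Bind z := tree(tree(nil, v), r(x1, x1)); substituting into the one remaining equation that mentions z gives: tree(q(q(q(nil))), q(r(v, q(tree(tree(nil, v), r(x1, x1)))))) =?= tree(q(q(q(nil))), q(r(r(x1, nil), x))).
Bind t := tree(v, x); no other remaining equation mentions t.
Decompose q/1: r(nil, n) =?= x1.
Bind x1 := r(nil, n); substituting into the remaining equation gives: tree(q(q(q(nil))), q(r(v, q(tree(tree(nil, v), r(r(nil, n), r(nil, n))))))) =?= tree(q(q(q(nil))), q(r(r(r(nil, n), nil), x))). Substituting into the earlier binding gives z := tree(tree(nil, v), r(r(nil, n), r(nil, n))).
Decompose tree/2: q(q(q(nil))) =?= q(q(q(nil))),  q(r(v, q(tree(tree(nil, v), r(r(nil, n), r(nil, n)))))) =?= q(r(r(r(nil, n), nil), x)).
Delete trivial equation q(q(q(nil))) =?= q(q(q(nil))).
Decompose q/1: r(v, q(tree(tree(nil, v), r(r(nil, n), r(nil, n))))) =?= r(r(r(nil, n), nil), x).
Decompose r/2: v =?= r(r(nil, n), nil),  q(tree(tree(nil, v), r(r(nil, n), r(nil, n)))) =?= x.
Bind v := r(r(nil, n), nil); substituting into the remaining equation gives: q(tree(tree(nil, r(r(nil, n), nil)), r(r(nil, n), r(nil, n)))) =?= x. Substituting into the earlier bindings gives z := tree(tree(nil, r(r(nil, n), nil)), r(r(nil, n), r(nil, n))), t := tree(r(r(nil, n), nil), x).
Bind x := q(tree(tree(nil, r(r(nil, n), nil)), r(r(nil, n), r(nil, n)))). Substituting into the earlier binding gives t := tree(r(r(nil, n), nil), q(tree(tree(nil, r(r(nil, n), nil)), r(r(nil, n), r(nil, n))))).
MGU = { z := tree(tree(nil, r(r(nil, n), nil)), r(r(nil, n), r(nil, n))), t := tree(r(r(nil, n), nil), q(tree(tree(nil, r(r(nil, n), nil)), r(r(nil, n), r(nil, n))))), x1 := r(nil, n), v := r(r(nil, n), nil), x := q(tree(tree(nil, r(r(nil, n), nil)), r(r(nil, n), r(nil, n)))) }, so x := q(tree(tree(nil, r(r(nil, n), nil)), r(r(nil, n), r(nil, n)))).

q(tree(tree(nil, r(r(nil, n), nil)), r(r(nil, n), r(nil, n))))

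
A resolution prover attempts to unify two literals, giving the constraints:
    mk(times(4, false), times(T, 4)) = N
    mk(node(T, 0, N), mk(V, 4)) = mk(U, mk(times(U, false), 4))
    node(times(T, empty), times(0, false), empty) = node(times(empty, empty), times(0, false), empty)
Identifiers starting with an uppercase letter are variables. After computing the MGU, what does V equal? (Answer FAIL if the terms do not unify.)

Bind N := mk(times(4, false), times(T, 4)); substituting into the one remaining equation that mentions N gives: mk(node(T, 0, mk(times(4, false), times(T, 4))), mk(V, 4)) = mk(U, mk(times(U, false), 4)).
Decompose mk/2: node(T, 0, mk(times(4, false), times(T, 4))) = U,  mk(V, 4) = mk(times(U, false), 4).
Bind U := node(T, 0, mk(times(4, false), times(T, 4))); substituting into the one remaining equation that mentions U gives: mk(V, 4) = mk(times(node(T, 0, mk(times(4, false), times(T, 4))), false), 4).
Decompose mk/2: V = times(node(T, 0, mk(times(4, false), times(T, 4))), false),  4 = 4.
Bind V := times(node(T, 0, mk(times(4, false), times(T, 4))), false); no other remaining equation mentions V.
Delete trivial equation 4 = 4.
Decompose node/3: times(T, empty) = times(empty, empty),  times(0, false) = times(0, false),  empty = empty.
Decompose times/2: T = empty,  empty = empty.
Bind T := empty; no other remaining equation mentions T. Substituting into the earlier bindings gives N := mk(times(4, false), times(empty, 4)), U := node(empty, 0, mk(times(4, false), times(empty, 4))), V := times(node(empty, 0, mk(times(4, false), times(empty, 4))), false).
Delete trivial equation empty = empty.
Delete trivial equation times(0, false) = times(0, false).
Delete trivial equation empty = empty.
MGU = { N -> mk(times(4, false), times(empty, 4)), U -> node(empty, 0, mk(times(4, false), times(empty, 4))), V -> times(node(empty, 0, mk(times(4, false), times(empty, 4))), false), T -> empty }, so V -> times(node(empty, 0, mk(times(4, false), times(empty, 4))), false).

times(node(empty, 0, mk(times(4, false), times(empty, 4))), false)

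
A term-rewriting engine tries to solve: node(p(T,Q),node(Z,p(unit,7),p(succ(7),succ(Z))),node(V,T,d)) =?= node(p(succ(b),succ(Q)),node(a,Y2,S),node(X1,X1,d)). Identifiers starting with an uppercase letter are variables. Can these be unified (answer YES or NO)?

Decompose node/3: p(T,Q) =?= p(succ(b),succ(Q)),  node(Z,p(unit,7),p(succ(7),succ(Z))) =?= node(a,Y2,S),  node(V,T,d) =?= node(X1,X1,d).
Decompose p/2: T =?= succ(b),  Q =?= succ(Q).
Bind T := succ(b); substituting into the one remaining equation that mentions T gives: node(V,succ(b),d) =?= node(X1,X1,d).
Occurs check fails: Q occurs in succ(Q); the equation Q =?= succ(Q) has no finite solution.

NO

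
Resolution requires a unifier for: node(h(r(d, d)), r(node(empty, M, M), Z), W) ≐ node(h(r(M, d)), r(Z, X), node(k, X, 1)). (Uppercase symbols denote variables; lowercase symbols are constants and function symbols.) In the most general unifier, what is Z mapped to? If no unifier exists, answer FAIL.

Decompose node/3: h(r(d, d)) ≐ h(r(M, d)),  r(node(empty, M, M), Z) ≐ r(Z, X),  W ≐ node(k, X, 1).
Decompose h/1: r(d, d) ≐ r(M, d).
Decompose r/2: d ≐ M,  d ≐ d.
Bind M := d; substituting into the one remaining equation that mentions M gives: r(node(empty, d, d), Z) ≐ r(Z, X).
Delete trivial equation d ≐ d.
Decompose r/2: node(empty, d, d) ≐ Z,  Z ≐ X.
Bind Z := node(empty, d, d); substituting into the one remaining equation that mentions Z gives: node(empty, d, d) ≐ X.
Bind X := node(empty, d, d); substituting into the remaining equation gives: W ≐ node(k, node(empty, d, d), 1).
Bind W := node(k, node(empty, d, d), 1).
MGU = { M := d, Z := node(empty, d, d), X := node(empty, d, d), W := node(k, node(empty, d, d), 1) }, so Z := node(empty, d, d).

node(empty, d, d)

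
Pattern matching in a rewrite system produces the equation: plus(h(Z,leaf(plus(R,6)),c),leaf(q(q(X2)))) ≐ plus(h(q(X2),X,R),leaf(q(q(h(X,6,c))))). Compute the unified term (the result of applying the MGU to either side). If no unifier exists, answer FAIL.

Decompose plus/2: h(Z,leaf(plus(R,6)),c) ≐ h(q(X2),X,R),  leaf(q(q(X2))) ≐ leaf(q(q(h(X,6,c)))).
Decompose h/3: Z ≐ q(X2),  leaf(plus(R,6)) ≐ X,  c ≐ R.
Bind Z := q(X2); no other remaining equation mentions Z.
Bind X := leaf(plus(R,6)); substituting into the one remaining equation that mentions X gives: leaf(q(q(X2))) ≐ leaf(q(q(h(leaf(plus(R,6)),6,c)))).
Bind R := c; substituting into the remaining equation gives: leaf(q(q(X2))) ≐ leaf(q(q(h(leaf(plus(c,6)),6,c)))). Substituting into the earlier binding gives X := leaf(plus(c,6)).
Decompose leaf/1: q(q(X2)) ≐ q(q(h(leaf(plus(c,6)),6,c))).
Decompose q/1: q(X2) ≐ q(h(leaf(plus(c,6)),6,c)).
Decompose q/1: X2 ≐ h(leaf(plus(c,6)),6,c).
Bind X2 := h(leaf(plus(c,6)),6,c). Substituting into the earlier binding gives Z := q(h(leaf(plus(c,6)),6,c)).
Applying the MGU to either side gives plus(h(q(h(leaf(plus(c,6)),6,c)),leaf(plus(c,6)),c),leaf(q(q(h(leaf(plus(c,6)),6,c))))).

plus(h(q(h(leaf(plus(c,6)),6,c)),leaf(plus(c,6)),c),leaf(q(q(h(leaf(plus(c,6)),6,c)))))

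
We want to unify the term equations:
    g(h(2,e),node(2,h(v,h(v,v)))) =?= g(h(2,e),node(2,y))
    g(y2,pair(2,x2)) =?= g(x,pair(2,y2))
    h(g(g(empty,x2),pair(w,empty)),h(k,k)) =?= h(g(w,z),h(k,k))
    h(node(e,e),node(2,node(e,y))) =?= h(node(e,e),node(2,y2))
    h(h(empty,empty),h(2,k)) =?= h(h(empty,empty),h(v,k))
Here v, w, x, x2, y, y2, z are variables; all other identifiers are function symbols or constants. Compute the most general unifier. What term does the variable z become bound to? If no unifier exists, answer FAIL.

Decompose g/2: h(2,e) =?= h(2,e),  node(2,h(v,h(v,v))) =?= node(2,y).
Delete trivial equation h(2,e) =?= h(2,e).
Decompose node/2: 2 =?= 2,  h(v,h(v,v)) =?= y.
Delete trivial equation 2 =?= 2.
Bind y := h(v,h(v,v)); substituting into the one remaining equation that mentions y gives: h(node(e,e),node(2,node(e,h(v,h(v,v))))) =?= h(node(e,e),node(2,y2)).
Decompose g/2: y2 =?= x,  pair(2,x2) =?= pair(2,y2).
Bind y2 := x; substituting into the 2 remaining equations that mention y2 gives: pair(2,x2) =?= pair(2,x),  h(node(e,e),node(2,node(e,h(v,h(v,v))))) =?= h(node(e,e),node(2,x)).
Decompose pair/2: 2 =?= 2,  x2 =?= x.
Delete trivial equation 2 =?= 2.
Bind x2 := x; substituting into the one remaining equation that mentions x2 gives: h(g(g(empty,x),pair(w,empty)),h(k,k)) =?= h(g(w,z),h(k,k)).
Decompose h/2: g(g(empty,x),pair(w,empty)) =?= g(w,z),  h(k,k) =?= h(k,k).
Decompose g/2: g(empty,x) =?= w,  pair(w,empty) =?= z.
Bind w := g(empty,x); substituting into the one remaining equation that mentions w gives: pair(g(empty,x),empty) =?= z.
Bind z := pair(g(empty,x),empty); no other remaining equation mentions z.
Delete trivial equation h(k,k) =?= h(k,k).
Decompose h/2: node(e,e) =?= node(e,e),  node(2,node(e,h(v,h(v,v)))) =?= node(2,x).
Delete trivial equation node(e,e) =?= node(e,e).
Decompose node/2: 2 =?= 2,  node(e,h(v,h(v,v))) =?= x.
Delete trivial equation 2 =?= 2.
Bind x := node(e,h(v,h(v,v))); no other remaining equation mentions x. Substituting into the earlier bindings gives y2 := node(e,h(v,h(v,v))), x2 := node(e,h(v,h(v,v))), w := g(empty,node(e,h(v,h(v,v)))), z := pair(g(empty,node(e,h(v,h(v,v)))),empty).
Decompose h/2: h(empty,empty) =?= h(empty,empty),  h(2,k) =?= h(v,k).
Delete trivial equation h(empty,empty) =?= h(empty,empty).
Decompose h/2: 2 =?= v,  k =?= k.
Bind v := 2; no other remaining equation mentions v. Substituting into the earlier bindings gives y := h(2,h(2,2)), y2 := node(e,h(2,h(2,2))), x2 := node(e,h(2,h(2,2))), w := g(empty,node(e,h(2,h(2,2)))), z := pair(g(empty,node(e,h(2,h(2,2)))),empty), x := node(e,h(2,h(2,2))).
Delete trivial equation k =?= k.
MGU = { y := h(2,h(2,2)), y2 := node(e,h(2,h(2,2))), x2 := node(e,h(2,h(2,2))), w := g(empty,node(e,h(2,h(2,2)))), z := pair(g(empty,node(e,h(2,h(2,2)))),empty), x := node(e,h(2,h(2,2))), v := 2 }, so z := pair(g(empty,node(e,h(2,h(2,2)))),empty).

pair(g(empty,node(e,h(2,h(2,2)))),empty)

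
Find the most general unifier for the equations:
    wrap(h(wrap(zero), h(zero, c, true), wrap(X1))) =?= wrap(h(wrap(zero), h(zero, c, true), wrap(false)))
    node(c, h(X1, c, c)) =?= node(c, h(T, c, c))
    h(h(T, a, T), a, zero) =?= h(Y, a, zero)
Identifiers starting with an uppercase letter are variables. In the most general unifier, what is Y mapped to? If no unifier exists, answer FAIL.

h(false, a, false)

Decompose wrap/1: h(wrap(zero), h(zero, c, true), wrap(X1)) =?= h(wrap(zero), h(zero, c, true), wrap(false)).
Decompose h/3: wrap(zero) =?= wrap(zero),  h(zero, c, true) =?= h(zero, c, true),  wrap(X1) =?= wrap(false).
Delete trivial equation wrap(zero) =?= wrap(zero).
Delete trivial equation h(zero, c, true) =?= h(zero, c, true).
Decompose wrap/1: X1 =?= false.
Bind X1 := false; substituting into the one remaining equation that mentions X1 gives: node(c, h(false, c, c)) =?= node(c, h(T, c, c)).
Decompose node/2: c =?= c,  h(false, c, c) =?= h(T, c, c).
Delete trivial equation c =?= c.
Decompose h/3: false =?= T,  c =?= c,  c =?= c.
Bind T := false; substituting into the one remaining equation that mentions T gives: h(h(false, a, false), a, zero) =?= h(Y, a, zero).
Delete trivial equation c =?= c.
Delete trivial equation c =?= c.
Decompose h/3: h(false, a, false) =?= Y,  a =?= a,  zero =?= zero.
Bind Y := h(false, a, false); no other remaining equation mentions Y.
Delete trivial equation a =?= a.
Delete trivial equation zero =?= zero.
MGU = { X1 := false, T := false, Y := h(false, a, false) }, so Y := h(false, a, false).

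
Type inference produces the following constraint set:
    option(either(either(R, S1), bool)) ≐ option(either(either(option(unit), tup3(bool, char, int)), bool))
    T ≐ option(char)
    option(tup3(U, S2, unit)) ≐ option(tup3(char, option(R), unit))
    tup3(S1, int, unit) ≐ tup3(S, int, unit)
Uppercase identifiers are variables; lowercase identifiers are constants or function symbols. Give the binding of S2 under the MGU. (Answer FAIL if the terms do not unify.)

option(option(unit))

Decompose option/1: either(either(R, S1), bool) ≐ either(either(option(unit), tup3(bool, char, int)), bool).
Decompose either/2: either(R, S1) ≐ either(option(unit), tup3(bool, char, int)),  bool ≐ bool.
Decompose either/2: R ≐ option(unit),  S1 ≐ tup3(bool, char, int).
Bind R := option(unit); substituting into the one remaining equation that mentions R gives: option(tup3(U, S2, unit)) ≐ option(tup3(char, option(option(unit)), unit)).
Bind S1 := tup3(bool, char, int); substituting into the one remaining equation that mentions S1 gives: tup3(tup3(bool, char, int), int, unit) ≐ tup3(S, int, unit).
Delete trivial equation bool ≐ bool.
Bind T := option(char); no other remaining equation mentions T.
Decompose option/1: tup3(U, S2, unit) ≐ tup3(char, option(option(unit)), unit).
Decompose tup3/3: U ≐ char,  S2 ≐ option(option(unit)),  unit ≐ unit.
Bind U := char; no other remaining equation mentions U.
Bind S2 := option(option(unit)); no other remaining equation mentions S2.
Delete trivial equation unit ≐ unit.
Decompose tup3/3: tup3(bool, char, int) ≐ S,  int ≐ int,  unit ≐ unit.
Bind S := tup3(bool, char, int); no other remaining equation mentions S.
Delete trivial equation int ≐ int.
Delete trivial equation unit ≐ unit.
MGU = { R := option(unit), S1 := tup3(bool, char, int), T := option(char), U := char, S2 := option(option(unit)), S := tup3(bool, char, int) }, so S2 := option(option(unit)).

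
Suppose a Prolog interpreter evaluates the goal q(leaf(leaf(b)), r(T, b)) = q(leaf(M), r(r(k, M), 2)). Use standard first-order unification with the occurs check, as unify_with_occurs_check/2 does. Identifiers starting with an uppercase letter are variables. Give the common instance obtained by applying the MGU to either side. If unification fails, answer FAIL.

Decompose q/2: leaf(leaf(b)) = leaf(M),  r(T, b) = r(r(k, M), 2).
Decompose leaf/1: leaf(b) = M.
Bind M := leaf(b); substituting into the remaining equation gives: r(T, b) = r(r(k, leaf(b)), 2).
Decompose r/2: T = r(k, leaf(b)),  b = 2.
Bind T := r(k, leaf(b)); no other remaining equation mentions T.
Clash: constants b and 2 differ; no unifier exists.

FAIL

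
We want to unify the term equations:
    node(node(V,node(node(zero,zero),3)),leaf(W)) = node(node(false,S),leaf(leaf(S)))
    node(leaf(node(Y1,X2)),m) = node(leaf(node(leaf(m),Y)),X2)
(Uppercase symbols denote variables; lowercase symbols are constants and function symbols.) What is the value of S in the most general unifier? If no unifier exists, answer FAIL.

node(node(zero,zero),3)

Decompose node/2: node(V,node(node(zero,zero),3)) = node(false,S),  leaf(W) = leaf(leaf(S)).
Decompose node/2: V = false,  node(node(zero,zero),3) = S.
Bind V := false; no other remaining equation mentions V.
Bind S := node(node(zero,zero),3); substituting into the one remaining equation that mentions S gives: leaf(W) = leaf(leaf(node(node(zero,zero),3))).
Decompose leaf/1: W = leaf(node(node(zero,zero),3)).
Bind W := leaf(node(node(zero,zero),3)); no other remaining equation mentions W.
Decompose node/2: leaf(node(Y1,X2)) = leaf(node(leaf(m),Y)),  m = X2.
Decompose leaf/1: node(Y1,X2) = node(leaf(m),Y).
Decompose node/2: Y1 = leaf(m),  X2 = Y.
Bind Y1 := leaf(m); no other remaining equation mentions Y1.
Bind X2 := Y; substituting into the remaining equation gives: m = Y.
Bind Y := m. Substituting into the earlier binding gives X2 := m.
MGU = { V -> false, S -> node(node(zero,zero),3), W -> leaf(node(node(zero,zero),3)), Y1 -> leaf(m), X2 -> m, Y -> m }, so S -> node(node(zero,zero),3).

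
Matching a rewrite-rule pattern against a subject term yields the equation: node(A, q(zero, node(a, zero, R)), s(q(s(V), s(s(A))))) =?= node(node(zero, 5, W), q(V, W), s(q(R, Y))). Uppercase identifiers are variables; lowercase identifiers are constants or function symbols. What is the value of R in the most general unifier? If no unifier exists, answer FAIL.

s(zero)

Decompose node/3: A =?= node(zero, 5, W),  q(zero, node(a, zero, R)) =?= q(V, W),  s(q(s(V), s(s(A)))) =?= s(q(R, Y)).
Bind A := node(zero, 5, W); substituting into the one remaining equation that mentions A gives: s(q(s(V), s(s(node(zero, 5, W))))) =?= s(q(R, Y)).
Decompose q/2: zero =?= V,  node(a, zero, R) =?= W.
Bind V := zero; substituting into the one remaining equation that mentions V gives: s(q(s(zero), s(s(node(zero, 5, W))))) =?= s(q(R, Y)).
Bind W := node(a, zero, R); substituting into the remaining equation gives: s(q(s(zero), s(s(node(zero, 5, node(a, zero, R)))))) =?= s(q(R, Y)). Substituting into the earlier binding gives A := node(zero, 5, node(a, zero, R)).
Decompose s/1: q(s(zero), s(s(node(zero, 5, node(a, zero, R))))) =?= q(R, Y).
Decompose q/2: s(zero) =?= R,  s(s(node(zero, 5, node(a, zero, R)))) =?= Y.
Bind R := s(zero); substituting into the remaining equation gives: s(s(node(zero, 5, node(a, zero, s(zero))))) =?= Y. Substituting into the earlier bindings gives A := node(zero, 5, node(a, zero, s(zero))), W := node(a, zero, s(zero)).
Bind Y := s(s(node(zero, 5, node(a, zero, s(zero))))).
MGU = { A -> node(zero, 5, node(a, zero, s(zero))), V -> zero, W -> node(a, zero, s(zero)), R -> s(zero), Y -> s(s(node(zero, 5, node(a, zero, s(zero))))) }, so R -> s(zero).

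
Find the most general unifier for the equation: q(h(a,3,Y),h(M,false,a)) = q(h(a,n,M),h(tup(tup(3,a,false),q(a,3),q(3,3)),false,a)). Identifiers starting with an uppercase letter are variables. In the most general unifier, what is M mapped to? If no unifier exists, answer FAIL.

FAIL

Decompose q/2: h(a,3,Y) = h(a,n,M),  h(M,false,a) = h(tup(tup(3,a,false),q(a,3),q(3,3)),false,a).
Decompose h/3: a = a,  3 = n,  Y = M.
Delete trivial equation a = a.
Clash: constants 3 and n differ; no unifier exists.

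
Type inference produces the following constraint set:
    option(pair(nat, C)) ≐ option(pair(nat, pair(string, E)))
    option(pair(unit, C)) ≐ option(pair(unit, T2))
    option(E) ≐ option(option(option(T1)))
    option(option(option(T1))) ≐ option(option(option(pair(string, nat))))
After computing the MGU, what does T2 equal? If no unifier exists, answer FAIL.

Decompose option/1: pair(nat, C) ≐ pair(nat, pair(string, E)).
Decompose pair/2: nat ≐ nat,  C ≐ pair(string, E).
Delete trivial equation nat ≐ nat.
Bind C := pair(string, E); substituting into the one remaining equation that mentions C gives: option(pair(unit, pair(string, E))) ≐ option(pair(unit, T2)).
Decompose option/1: pair(unit, pair(string, E)) ≐ pair(unit, T2).
Decompose pair/2: unit ≐ unit,  pair(string, E) ≐ T2.
Delete trivial equation unit ≐ unit.
Bind T2 := pair(string, E); no other remaining equation mentions T2.
Decompose option/1: E ≐ option(option(T1)).
Bind E := option(option(T1)); no other remaining equation mentions E. Substituting into the earlier bindings gives C := pair(string, option(option(T1))), T2 := pair(string, option(option(T1))).
Decompose option/1: option(option(T1)) ≐ option(option(pair(string, nat))).
Decompose option/1: option(T1) ≐ option(pair(string, nat)).
Decompose option/1: T1 ≐ pair(string, nat).
Bind T1 := pair(string, nat). Substituting into the earlier bindings gives C := pair(string, option(option(pair(string, nat)))), T2 := pair(string, option(option(pair(string, nat)))), E := option(option(pair(string, nat))).
MGU = { C := pair(string, option(option(pair(string, nat)))), T2 := pair(string, option(option(pair(string, nat)))), E := option(option(pair(string, nat))), T1 := pair(string, nat) }, so T2 := pair(string, option(option(pair(string, nat)))).

pair(string, option(option(pair(string, nat))))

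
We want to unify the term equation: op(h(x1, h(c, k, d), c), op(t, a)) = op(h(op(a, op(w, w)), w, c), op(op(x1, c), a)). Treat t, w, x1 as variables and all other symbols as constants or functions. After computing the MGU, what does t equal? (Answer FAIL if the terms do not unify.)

Decompose op/2: h(x1, h(c, k, d), c) = h(op(a, op(w, w)), w, c),  op(t, a) = op(op(x1, c), a).
Decompose h/3: x1 = op(a, op(w, w)),  h(c, k, d) = w,  c = c.
Bind x1 := op(a, op(w, w)); substituting into the one remaining equation that mentions x1 gives: op(t, a) = op(op(op(a, op(w, w)), c), a).
Bind w := h(c, k, d); substituting into the one remaining equation that mentions w gives: op(t, a) = op(op(op(a, op(h(c, k, d), h(c, k, d))), c), a). Substituting into the earlier binding gives x1 := op(a, op(h(c, k, d), h(c, k, d))).
Delete trivial equation c = c.
Decompose op/2: t = op(op(a, op(h(c, k, d), h(c, k, d))), c),  a = a.
Bind t := op(op(a, op(h(c, k, d), h(c, k, d))), c); no other remaining equation mentions t.
Delete trivial equation a = a.
MGU = { x1 ↦ op(a, op(h(c, k, d), h(c, k, d))), w ↦ h(c, k, d), t ↦ op(op(a, op(h(c, k, d), h(c, k, d))), c) }, so t ↦ op(op(a, op(h(c, k, d), h(c, k, d))), c).

op(op(a, op(h(c, k, d), h(c, k, d))), c)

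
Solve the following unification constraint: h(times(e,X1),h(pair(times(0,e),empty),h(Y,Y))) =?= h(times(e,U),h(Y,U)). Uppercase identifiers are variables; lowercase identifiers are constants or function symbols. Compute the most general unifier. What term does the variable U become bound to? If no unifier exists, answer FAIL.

h(pair(times(0,e),empty),pair(times(0,e),empty))

Decompose h/2: times(e,X1) =?= times(e,U),  h(pair(times(0,e),empty),h(Y,Y)) =?= h(Y,U).
Decompose times/2: e =?= e,  X1 =?= U.
Delete trivial equation e =?= e.
Bind X1 := U; no other remaining equation mentions X1.
Decompose h/2: pair(times(0,e),empty) =?= Y,  h(Y,Y) =?= U.
Bind Y := pair(times(0,e),empty); substituting into the remaining equation gives: h(pair(times(0,e),empty),pair(times(0,e),empty)) =?= U.
Bind U := h(pair(times(0,e),empty),pair(times(0,e),empty)). Substituting into the earlier binding gives X1 := h(pair(times(0,e),empty),pair(times(0,e),empty)).
MGU = { X1 := h(pair(times(0,e),empty),pair(times(0,e),empty)), Y := pair(times(0,e),empty), U := h(pair(times(0,e),empty),pair(times(0,e),empty)) }, so U := h(pair(times(0,e),empty),pair(times(0,e),empty)).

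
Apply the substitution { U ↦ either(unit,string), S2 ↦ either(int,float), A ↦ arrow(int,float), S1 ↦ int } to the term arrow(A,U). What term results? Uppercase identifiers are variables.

Replace each occurrence of U with either(unit,string).
Replace each occurrence of A with arrow(int,float).
Result: arrow(arrow(int,float),either(unit,string)).

arrow(arrow(int,float),either(unit,string))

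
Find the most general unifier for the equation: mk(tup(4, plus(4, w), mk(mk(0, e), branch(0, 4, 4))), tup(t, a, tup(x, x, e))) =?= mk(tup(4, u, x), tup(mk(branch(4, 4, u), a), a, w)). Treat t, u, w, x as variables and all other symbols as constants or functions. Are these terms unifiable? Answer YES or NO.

Decompose mk/2: tup(4, plus(4, w), mk(mk(0, e), branch(0, 4, 4))) =?= tup(4, u, x),  tup(t, a, tup(x, x, e)) =?= tup(mk(branch(4, 4, u), a), a, w).
Decompose tup/3: 4 =?= 4,  plus(4, w) =?= u,  mk(mk(0, e), branch(0, 4, 4)) =?= x.
Delete trivial equation 4 =?= 4.
Bind u := plus(4, w); substituting into the one remaining equation that mentions u gives: tup(t, a, tup(x, x, e)) =?= tup(mk(branch(4, 4, plus(4, w)), a), a, w).
Bind x := mk(mk(0, e), branch(0, 4, 4)); substituting into the remaining equation gives: tup(t, a, tup(mk(mk(0, e), branch(0, 4, 4)), mk(mk(0, e), branch(0, 4, 4)), e)) =?= tup(mk(branch(4, 4, plus(4, w)), a), a, w).
Decompose tup/3: t =?= mk(branch(4, 4, plus(4, w)), a),  a =?= a,  tup(mk(mk(0, e), branch(0, 4, 4)), mk(mk(0, e), branch(0, 4, 4)), e) =?= w.
Bind t := mk(branch(4, 4, plus(4, w)), a); no other remaining equation mentions t.
Delete trivial equation a =?= a.
Bind w := tup(mk(mk(0, e), branch(0, 4, 4)), mk(mk(0, e), branch(0, 4, 4)), e). Substituting into the earlier bindings gives u := plus(4, tup(mk(mk(0, e), branch(0, 4, 4)), mk(mk(0, e), branch(0, 4, 4)), e)), t := mk(branch(4, 4, plus(4, tup(mk(mk(0, e), branch(0, 4, 4)), mk(mk(0, e), branch(0, 4, 4)), e))), a).
No equations remain and no clash or occurs-check failure arose, so a unifier exists.

YES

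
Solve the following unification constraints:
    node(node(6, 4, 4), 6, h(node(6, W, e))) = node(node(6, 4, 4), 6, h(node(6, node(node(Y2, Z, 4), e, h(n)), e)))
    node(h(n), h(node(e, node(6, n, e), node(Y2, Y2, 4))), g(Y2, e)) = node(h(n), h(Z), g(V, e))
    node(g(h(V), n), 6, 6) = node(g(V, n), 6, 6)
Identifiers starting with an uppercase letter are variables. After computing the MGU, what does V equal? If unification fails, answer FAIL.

Decompose node/3: node(6, 4, 4) = node(6, 4, 4),  6 = 6,  h(node(6, W, e)) = h(node(6, node(node(Y2, Z, 4), e, h(n)), e)).
Delete trivial equation node(6, 4, 4) = node(6, 4, 4).
Delete trivial equation 6 = 6.
Decompose h/1: node(6, W, e) = node(6, node(node(Y2, Z, 4), e, h(n)), e).
Decompose node/3: 6 = 6,  W = node(node(Y2, Z, 4), e, h(n)),  e = e.
Delete trivial equation 6 = 6.
Bind W := node(node(Y2, Z, 4), e, h(n)); no other remaining equation mentions W.
Delete trivial equation e = e.
Decompose node/3: h(n) = h(n),  h(node(e, node(6, n, e), node(Y2, Y2, 4))) = h(Z),  g(Y2, e) = g(V, e).
Delete trivial equation h(n) = h(n).
Decompose h/1: node(e, node(6, n, e), node(Y2, Y2, 4)) = Z.
Bind Z := node(e, node(6, n, e), node(Y2, Y2, 4)); no other remaining equation mentions Z. Substituting into the earlier binding gives W := node(node(Y2, node(e, node(6, n, e), node(Y2, Y2, 4)), 4), e, h(n)).
Decompose g/2: Y2 = V,  e = e.
Bind Y2 := V; no other remaining equation mentions Y2. Substituting into the earlier bindings gives W := node(node(V, node(e, node(6, n, e), node(V, V, 4)), 4), e, h(n)), Z := node(e, node(6, n, e), node(V, V, 4)).
Delete trivial equation e = e.
Decompose node/3: g(h(V), n) = g(V, n),  6 = 6,  6 = 6.
Decompose g/2: h(V) = V,  n = n.
Occurs check fails: V occurs in h(V); the equation V = h(V) has no finite solution.

FAIL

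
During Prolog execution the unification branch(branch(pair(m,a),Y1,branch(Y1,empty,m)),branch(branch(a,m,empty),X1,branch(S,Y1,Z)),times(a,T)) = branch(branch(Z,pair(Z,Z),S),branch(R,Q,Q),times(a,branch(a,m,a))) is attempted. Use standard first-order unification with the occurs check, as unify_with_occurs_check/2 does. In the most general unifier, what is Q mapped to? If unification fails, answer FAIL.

Decompose branch/3: branch(pair(m,a),Y1,branch(Y1,empty,m)) = branch(Z,pair(Z,Z),S),  branch(branch(a,m,empty),X1,branch(S,Y1,Z)) = branch(R,Q,Q),  times(a,T) = times(a,branch(a,m,a)).
Decompose branch/3: pair(m,a) = Z,  Y1 = pair(Z,Z),  branch(Y1,empty,m) = S.
Bind Z := pair(m,a); substituting into the 2 remaining equations that mention Z gives: Y1 = pair(pair(m,a),pair(m,a)),  branch(branch(a,m,empty),X1,branch(S,Y1,pair(m,a))) = branch(R,Q,Q).
Bind Y1 := pair(pair(m,a),pair(m,a)); substituting into the 2 remaining equations that mention Y1 gives: branch(pair(pair(m,a),pair(m,a)),empty,m) = S,  branch(branch(a,m,empty),X1,branch(S,pair(pair(m,a),pair(m,a)),pair(m,a))) = branch(R,Q,Q).
Bind S := branch(pair(pair(m,a),pair(m,a)),empty,m); substituting into the one remaining equation that mentions S gives: branch(branch(a,m,empty),X1,branch(branch(pair(pair(m,a),pair(m,a)),empty,m),pair(pair(m,a),pair(m,a)),pair(m,a))) = branch(R,Q,Q).
Decompose branch/3: branch(a,m,empty) = R,  X1 = Q,  branch(branch(pair(pair(m,a),pair(m,a)),empty,m),pair(pair(m,a),pair(m,a)),pair(m,a)) = Q.
Bind R := branch(a,m,empty); no other remaining equation mentions R.
Bind X1 := Q; no other remaining equation mentions X1.
Bind Q := branch(branch(pair(pair(m,a),pair(m,a)),empty,m),pair(pair(m,a),pair(m,a)),pair(m,a)); no other remaining equation mentions Q. Substituting into the earlier binding gives X1 := branch(branch(pair(pair(m,a),pair(m,a)),empty,m),pair(pair(m,a),pair(m,a)),pair(m,a)).
Decompose times/2: a = a,  T = branch(a,m,a).
Delete trivial equation a = a.
Bind T := branch(a,m,a).
MGU = { Z -> pair(m,a), Y1 -> pair(pair(m,a),pair(m,a)), S -> branch(pair(pair(m,a),pair(m,a)),empty,m), R -> branch(a,m,empty), X1 -> branch(branch(pair(pair(m,a),pair(m,a)),empty,m),pair(pair(m,a),pair(m,a)),pair(m,a)), Q -> branch(branch(pair(pair(m,a),pair(m,a)),empty,m),pair(pair(m,a),pair(m,a)),pair(m,a)), T -> branch(a,m,a) }, so Q -> branch(branch(pair(pair(m,a),pair(m,a)),empty,m),pair(pair(m,a),pair(m,a)),pair(m,a)).

branch(branch(pair(pair(m,a),pair(m,a)),empty,m),pair(pair(m,a),pair(m,a)),pair(m,a))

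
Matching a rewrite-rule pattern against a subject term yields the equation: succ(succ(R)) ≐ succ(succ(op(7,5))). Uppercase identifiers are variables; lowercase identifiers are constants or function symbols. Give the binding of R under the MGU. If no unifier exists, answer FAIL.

op(7,5)

Decompose succ/1: succ(R) ≐ succ(op(7,5)).
Decompose succ/1: R ≐ op(7,5).
Bind R := op(7,5).
MGU = { R := op(7,5) }, so R := op(7,5).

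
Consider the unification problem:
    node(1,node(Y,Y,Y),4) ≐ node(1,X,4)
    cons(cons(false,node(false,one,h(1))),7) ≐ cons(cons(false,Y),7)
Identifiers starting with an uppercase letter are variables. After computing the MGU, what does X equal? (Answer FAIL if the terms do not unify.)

node(node(false,one,h(1)),node(false,one,h(1)),node(false,one,h(1)))

Decompose node/3: 1 ≐ 1,  node(Y,Y,Y) ≐ X,  4 ≐ 4.
Delete trivial equation 1 ≐ 1.
Bind X := node(Y,Y,Y); no other remaining equation mentions X.
Delete trivial equation 4 ≐ 4.
Decompose cons/2: cons(false,node(false,one,h(1))) ≐ cons(false,Y),  7 ≐ 7.
Decompose cons/2: false ≐ false,  node(false,one,h(1)) ≐ Y.
Delete trivial equation false ≐ false.
Bind Y := node(false,one,h(1)); no other remaining equation mentions Y. Substituting into the earlier binding gives X := node(node(false,one,h(1)),node(false,one,h(1)),node(false,one,h(1))).
Delete trivial equation 7 ≐ 7.
MGU = { X := node(node(false,one,h(1)),node(false,one,h(1)),node(false,one,h(1))), Y := node(false,one,h(1)) }, so X := node(node(false,one,h(1)),node(false,one,h(1)),node(false,one,h(1))).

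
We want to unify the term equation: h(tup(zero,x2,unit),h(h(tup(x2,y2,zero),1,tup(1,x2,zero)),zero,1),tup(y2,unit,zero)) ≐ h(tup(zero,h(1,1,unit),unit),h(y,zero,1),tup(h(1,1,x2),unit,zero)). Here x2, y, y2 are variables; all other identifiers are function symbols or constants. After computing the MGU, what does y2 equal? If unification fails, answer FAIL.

h(1,1,h(1,1,unit))

Decompose h/3: tup(zero,x2,unit) ≐ tup(zero,h(1,1,unit),unit),  h(h(tup(x2,y2,zero),1,tup(1,x2,zero)),zero,1) ≐ h(y,zero,1),  tup(y2,unit,zero) ≐ tup(h(1,1,x2),unit,zero).
Decompose tup/3: zero ≐ zero,  x2 ≐ h(1,1,unit),  unit ≐ unit.
Delete trivial equation zero ≐ zero.
Bind x2 := h(1,1,unit); substituting into the 2 remaining equations that mention x2 gives: h(h(tup(h(1,1,unit),y2,zero),1,tup(1,h(1,1,unit),zero)),zero,1) ≐ h(y,zero,1),  tup(y2,unit,zero) ≐ tup(h(1,1,h(1,1,unit)),unit,zero).
Delete trivial equation unit ≐ unit.
Decompose h/3: h(tup(h(1,1,unit),y2,zero),1,tup(1,h(1,1,unit),zero)) ≐ y,  zero ≐ zero,  1 ≐ 1.
Bind y := h(tup(h(1,1,unit),y2,zero),1,tup(1,h(1,1,unit),zero)); no other remaining equation mentions y.
Delete trivial equation zero ≐ zero.
Delete trivial equation 1 ≐ 1.
Decompose tup/3: y2 ≐ h(1,1,h(1,1,unit)),  unit ≐ unit,  zero ≐ zero.
Bind y2 := h(1,1,h(1,1,unit)); no other remaining equation mentions y2. Substituting into the earlier binding gives y := h(tup(h(1,1,unit),h(1,1,h(1,1,unit)),zero),1,tup(1,h(1,1,unit),zero)).
Delete trivial equation unit ≐ unit.
Delete trivial equation zero ≐ zero.
MGU = { x2 ↦ h(1,1,unit), y ↦ h(tup(h(1,1,unit),h(1,1,h(1,1,unit)),zero),1,tup(1,h(1,1,unit),zero)), y2 ↦ h(1,1,h(1,1,unit)) }, so y2 ↦ h(1,1,h(1,1,unit)).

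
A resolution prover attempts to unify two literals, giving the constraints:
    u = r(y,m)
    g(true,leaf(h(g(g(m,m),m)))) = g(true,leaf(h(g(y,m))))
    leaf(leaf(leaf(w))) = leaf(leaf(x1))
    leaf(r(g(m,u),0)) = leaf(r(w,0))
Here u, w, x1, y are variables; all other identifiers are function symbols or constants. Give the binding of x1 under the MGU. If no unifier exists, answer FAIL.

Bind u := r(y,m); substituting into the one remaining equation that mentions u gives: leaf(r(g(m,r(y,m)),0)) = leaf(r(w,0)).
Decompose g/2: true = true,  leaf(h(g(g(m,m),m))) = leaf(h(g(y,m))).
Delete trivial equation true = true.
Decompose leaf/1: h(g(g(m,m),m)) = h(g(y,m)).
Decompose h/1: g(g(m,m),m) = g(y,m).
Decompose g/2: g(m,m) = y,  m = m.
Bind y := g(m,m); substituting into the one remaining equation that mentions y gives: leaf(r(g(m,r(g(m,m),m)),0)) = leaf(r(w,0)). Substituting into the earlier binding gives u := r(g(m,m),m).
Delete trivial equation m = m.
Decompose leaf/1: leaf(leaf(w)) = leaf(x1).
Decompose leaf/1: leaf(w) = x1.
Bind x1 := leaf(w); no other remaining equation mentions x1.
Decompose leaf/1: r(g(m,r(g(m,m),m)),0) = r(w,0).
Decompose r/2: g(m,r(g(m,m),m)) = w,  0 = 0.
Bind w := g(m,r(g(m,m),m)); no other remaining equation mentions w. Substituting into the earlier binding gives x1 := leaf(g(m,r(g(m,m),m))).
Delete trivial equation 0 = 0.
MGU = { u := r(g(m,m),m), y := g(m,m), x1 := leaf(g(m,r(g(m,m),m))), w := g(m,r(g(m,m),m)) }, so x1 := leaf(g(m,r(g(m,m),m))).

leaf(g(m,r(g(m,m),m)))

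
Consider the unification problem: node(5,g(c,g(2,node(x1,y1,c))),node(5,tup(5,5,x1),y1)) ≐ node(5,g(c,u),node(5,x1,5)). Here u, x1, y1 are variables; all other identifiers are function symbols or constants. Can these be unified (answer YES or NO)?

Decompose node/3: 5 ≐ 5,  g(c,g(2,node(x1,y1,c))) ≐ g(c,u),  node(5,tup(5,5,x1),y1) ≐ node(5,x1,5).
Delete trivial equation 5 ≐ 5.
Decompose g/2: c ≐ c,  g(2,node(x1,y1,c)) ≐ u.
Delete trivial equation c ≐ c.
Bind u := g(2,node(x1,y1,c)); no other remaining equation mentions u.
Decompose node/3: 5 ≐ 5,  tup(5,5,x1) ≐ x1,  y1 ≐ 5.
Delete trivial equation 5 ≐ 5.
Occurs check fails: x1 occurs in tup(5,5,x1); the equation x1 ≐ tup(5,5,x1) has no finite solution.

NO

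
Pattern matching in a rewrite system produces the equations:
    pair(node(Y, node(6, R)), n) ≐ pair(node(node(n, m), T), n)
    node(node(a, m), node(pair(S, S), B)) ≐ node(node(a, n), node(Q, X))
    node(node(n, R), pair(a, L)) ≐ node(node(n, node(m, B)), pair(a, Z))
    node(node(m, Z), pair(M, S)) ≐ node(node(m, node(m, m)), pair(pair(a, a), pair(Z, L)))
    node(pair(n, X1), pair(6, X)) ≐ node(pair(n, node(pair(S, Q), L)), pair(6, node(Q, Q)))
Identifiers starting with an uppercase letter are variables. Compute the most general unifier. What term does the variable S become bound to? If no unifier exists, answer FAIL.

Decompose pair/2: node(Y, node(6, R)) ≐ node(node(n, m), T),  n ≐ n.
Decompose node/2: Y ≐ node(n, m),  node(6, R) ≐ T.
Bind Y := node(n, m); no other remaining equation mentions Y.
Bind T := node(6, R); no other remaining equation mentions T.
Delete trivial equation n ≐ n.
Decompose node/2: node(a, m) ≐ node(a, n),  node(pair(S, S), B) ≐ node(Q, X).
Decompose node/2: a ≐ a,  m ≐ n.
Delete trivial equation a ≐ a.
Clash: constants m and n differ; no unifier exists.

FAIL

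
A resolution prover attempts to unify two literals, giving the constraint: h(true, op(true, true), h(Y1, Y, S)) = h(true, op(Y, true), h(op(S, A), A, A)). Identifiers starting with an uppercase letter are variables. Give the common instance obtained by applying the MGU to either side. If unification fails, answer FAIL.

Decompose h/3: true = true,  op(true, true) = op(Y, true),  h(Y1, Y, S) = h(op(S, A), A, A).
Delete trivial equation true = true.
Decompose op/2: true = Y,  true = true.
Bind Y := true; substituting into the one remaining equation that mentions Y gives: h(Y1, true, S) = h(op(S, A), A, A).
Delete trivial equation true = true.
Decompose h/3: Y1 = op(S, A),  true = A,  S = A.
Bind Y1 := op(S, A); no other remaining equation mentions Y1.
Bind A := true; substituting into the remaining equation gives: S = true. Substituting into the earlier binding gives Y1 := op(S, true).
Bind S := true. Substituting into the earlier binding gives Y1 := op(true, true).
Applying the MGU to either side gives h(true, op(true, true), h(op(true, true), true, true)).

h(true, op(true, true), h(op(true, true), true, true))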